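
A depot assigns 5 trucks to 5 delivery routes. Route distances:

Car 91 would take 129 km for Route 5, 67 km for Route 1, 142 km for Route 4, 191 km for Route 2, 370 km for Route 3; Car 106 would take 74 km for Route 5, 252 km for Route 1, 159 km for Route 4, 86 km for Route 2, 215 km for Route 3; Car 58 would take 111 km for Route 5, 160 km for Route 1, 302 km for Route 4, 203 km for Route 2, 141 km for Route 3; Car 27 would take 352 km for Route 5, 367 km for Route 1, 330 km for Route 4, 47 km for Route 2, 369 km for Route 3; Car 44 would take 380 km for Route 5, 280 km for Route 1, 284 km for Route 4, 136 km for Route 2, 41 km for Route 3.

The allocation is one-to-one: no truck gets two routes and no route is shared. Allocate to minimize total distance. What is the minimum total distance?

Minimum total: 425 km

Optimal: Car 91→Route 1 (67 km), Car 106→Route 4 (159 km), Car 58→Route 5 (111 km), Car 27→Route 2 (47 km), Car 44→Route 3 (41 km) — total 67+159+111+47+41 = 425 km.
Min-entry greedy (repeatedly take the single cheapest remaining cell) gives 531 km, worse by 106.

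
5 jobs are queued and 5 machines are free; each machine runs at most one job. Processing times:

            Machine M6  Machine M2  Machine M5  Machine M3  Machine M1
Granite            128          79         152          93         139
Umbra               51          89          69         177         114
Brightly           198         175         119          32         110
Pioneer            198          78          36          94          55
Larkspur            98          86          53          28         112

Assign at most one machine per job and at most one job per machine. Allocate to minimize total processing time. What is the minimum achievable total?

Min total: 270 min

This is the linear assignment problem.
Optimal: Granite→Machine M2 (79 min), Umbra→Machine M6 (51 min), Brightly→Machine M3 (32 min), Pioneer→Machine M1 (55 min), Larkspur→Machine M5 (53 min) — total 79+51+32+55+53 = 270 min.
Column-greedy (each machine in turn goes to its cheapest remaining job) gives 353 min, worse by 83.
Next-best assignment: Granite→Machine M2, Umbra→Machine M6, Brightly→Machine M1, Pioneer→Machine M5, Larkspur→Machine M3 = 304 min.
Every other assignment is strictly worse.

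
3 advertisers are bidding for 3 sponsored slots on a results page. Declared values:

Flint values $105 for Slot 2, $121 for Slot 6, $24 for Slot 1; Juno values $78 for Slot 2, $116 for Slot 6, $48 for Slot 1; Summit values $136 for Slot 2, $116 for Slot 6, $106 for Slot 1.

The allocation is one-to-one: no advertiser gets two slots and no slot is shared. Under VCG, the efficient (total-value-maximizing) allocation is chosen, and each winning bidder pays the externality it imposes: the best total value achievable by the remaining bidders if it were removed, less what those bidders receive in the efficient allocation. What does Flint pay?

Flint pays $30.

Efficient allocation: Flint→Slot 2 ($105), Juno→Slot 6 ($116), Summit→Slot 1 ($106); total welfare W = $327.
Flint receives Slot 2 at value $105, so the others get W − 105 = $222.
Without Flint: best allocation of the remaining 2 bidders over all 3 slots is Juno→Slot 6 ($116), Summit→Slot 2 ($136), total $252.
VCG payment = (others' best without Flint) − (others' welfare with Flint) = 252 − 222 = $30.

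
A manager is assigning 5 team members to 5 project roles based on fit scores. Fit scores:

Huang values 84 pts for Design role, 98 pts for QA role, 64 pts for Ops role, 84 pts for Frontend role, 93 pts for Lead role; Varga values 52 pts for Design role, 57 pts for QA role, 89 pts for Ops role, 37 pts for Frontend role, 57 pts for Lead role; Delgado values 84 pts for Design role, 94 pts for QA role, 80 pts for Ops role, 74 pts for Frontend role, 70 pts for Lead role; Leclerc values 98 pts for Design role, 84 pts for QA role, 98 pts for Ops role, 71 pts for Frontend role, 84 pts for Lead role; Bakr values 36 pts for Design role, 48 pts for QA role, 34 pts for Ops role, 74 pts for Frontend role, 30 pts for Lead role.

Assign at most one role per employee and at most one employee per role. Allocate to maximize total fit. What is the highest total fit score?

Max total: 448 pts

This is a one-to-one assignment (maximum-weight bipartite matching).
Optimal: Huang→Lead role (93 pts), Varga→Ops role (89 pts), Delgado→QA role (94 pts), Leclerc→Design role (98 pts), Bakr→Frontend role (74 pts) — total 93+89+94+98+74 = 448 pts.
Max-entry greedy (repeatedly take the single best remaining cell) gives 389 pts, worse by 59.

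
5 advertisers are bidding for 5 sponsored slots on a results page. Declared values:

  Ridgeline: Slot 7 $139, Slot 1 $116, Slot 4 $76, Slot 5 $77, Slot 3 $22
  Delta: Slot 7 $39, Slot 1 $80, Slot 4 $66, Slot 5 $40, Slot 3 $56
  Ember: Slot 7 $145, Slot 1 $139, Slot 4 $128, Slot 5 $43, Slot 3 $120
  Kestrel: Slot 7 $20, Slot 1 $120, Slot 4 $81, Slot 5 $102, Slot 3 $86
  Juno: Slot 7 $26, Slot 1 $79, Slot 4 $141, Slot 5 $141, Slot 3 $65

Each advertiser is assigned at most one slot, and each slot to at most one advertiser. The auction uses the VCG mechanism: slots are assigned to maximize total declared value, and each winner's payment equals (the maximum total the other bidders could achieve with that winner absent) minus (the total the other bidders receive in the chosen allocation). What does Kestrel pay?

Kestrel pays $22.

Efficient allocation: Ridgeline→Slot 7 ($139), Delta→Slot 4 ($66), Ember→Slot 3 ($120), Kestrel→Slot 1 ($120), Juno→Slot 5 ($141); total welfare W = $586.
Kestrel receives Slot 1 at value $120, so the others get W − 120 = $466.
Without Kestrel: best allocation of the remaining 4 bidders over all 5 slots is Ridgeline→Slot 7 ($139), Delta→Slot 1 ($80), Ember→Slot 4 ($128), Juno→Slot 5 ($141), total $488.
VCG payment = (others' best without Kestrel) − (others' welfare with Kestrel) = 488 − 466 = $22.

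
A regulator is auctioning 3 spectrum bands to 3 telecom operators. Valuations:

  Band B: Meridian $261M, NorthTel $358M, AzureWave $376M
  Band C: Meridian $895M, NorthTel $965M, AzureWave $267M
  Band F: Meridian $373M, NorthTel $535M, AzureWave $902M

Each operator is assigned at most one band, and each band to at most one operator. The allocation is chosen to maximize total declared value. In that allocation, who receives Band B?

NorthTel receives Band B.

Optimal: Meridian→Band C ($895M), NorthTel→Band B ($358M), AzureWave→Band F ($902M) — total 895+358+902 = $2155M.
Max-entry greedy (repeatedly take the single best remaining cell) gives $2128M, worse by 27.
NorthTel's own top band is Band C ($965M), but forcing NorthTel→Band C and reassigning the rest optimally gives only $2128M — worse by 27.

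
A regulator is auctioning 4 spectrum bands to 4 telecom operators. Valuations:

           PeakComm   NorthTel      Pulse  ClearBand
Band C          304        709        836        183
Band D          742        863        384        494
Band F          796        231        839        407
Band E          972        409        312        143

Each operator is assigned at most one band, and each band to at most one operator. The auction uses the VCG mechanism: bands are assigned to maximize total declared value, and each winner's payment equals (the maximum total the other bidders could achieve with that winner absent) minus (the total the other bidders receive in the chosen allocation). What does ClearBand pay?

ClearBand pays $3M.

Efficient allocation: PeakComm→Band E ($972M), NorthTel→Band D ($863M), Pulse→Band C ($836M), ClearBand→Band F ($407M); total welfare W = $3078M.
ClearBand receives Band F at value $407M, so the others get W − 407 = $2671M.
Without ClearBand: best allocation of the remaining 3 bidders over all 4 bands is PeakComm→Band E ($972M), NorthTel→Band D ($863M), Pulse→Band F ($839M), total $2674M.
VCG payment = (others' best without ClearBand) − (others' welfare with ClearBand) = 2674 − 2671 = $3M.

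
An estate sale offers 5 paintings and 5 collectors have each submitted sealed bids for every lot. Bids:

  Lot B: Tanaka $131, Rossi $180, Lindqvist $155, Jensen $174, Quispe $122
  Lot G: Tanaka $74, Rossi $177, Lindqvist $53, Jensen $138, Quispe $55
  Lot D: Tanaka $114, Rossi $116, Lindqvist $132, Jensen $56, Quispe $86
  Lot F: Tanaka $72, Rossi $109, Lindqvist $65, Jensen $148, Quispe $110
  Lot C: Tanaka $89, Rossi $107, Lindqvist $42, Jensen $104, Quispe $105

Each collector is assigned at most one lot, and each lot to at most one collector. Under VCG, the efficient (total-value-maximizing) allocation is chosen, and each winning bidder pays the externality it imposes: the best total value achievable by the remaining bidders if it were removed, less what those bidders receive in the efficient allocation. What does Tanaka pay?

Efficient allocation: Tanaka→Lot D ($114), Rossi→Lot G ($177), Lindqvist→Lot B ($155), Jensen→Lot F ($148), Quispe→Lot C ($105); total welfare W = $699.
Tanaka receives Lot D at value $114, so the others get W − 114 = $585.
Without Tanaka: best allocation of the remaining 4 bidders over all 5 lots is Rossi→Lot G ($177), Lindqvist→Lot D ($132), Jensen→Lot B ($174), Quispe→Lot F ($110), total $593.
VCG payment = (others' best without Tanaka) − (others' welfare with Tanaka) = 593 − 585 = $8.

Tanaka pays $8.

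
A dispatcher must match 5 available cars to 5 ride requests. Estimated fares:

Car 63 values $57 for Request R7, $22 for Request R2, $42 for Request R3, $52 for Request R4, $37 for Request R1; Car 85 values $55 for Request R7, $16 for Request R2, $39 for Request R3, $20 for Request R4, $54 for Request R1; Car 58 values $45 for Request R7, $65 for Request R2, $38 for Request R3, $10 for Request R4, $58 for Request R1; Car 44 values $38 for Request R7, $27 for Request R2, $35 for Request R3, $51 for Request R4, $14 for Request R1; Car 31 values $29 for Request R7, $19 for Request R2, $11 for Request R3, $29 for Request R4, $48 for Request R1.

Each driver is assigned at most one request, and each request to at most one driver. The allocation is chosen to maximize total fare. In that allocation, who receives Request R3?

Car 63 receives Request R3.

Optimal: Car 63→Request R3 ($42), Car 85→Request R7 ($55), Car 58→Request R2 ($65), Car 44→Request R4 ($51), Car 31→Request R1 ($48) — total 42+55+65+51+48 = $261.
Next-best assignment: Car 63→Request R7, Car 85→Request R3, Car 58→Request R2, Car 44→Request R4, Car 31→Request R1 = $260.
Swapping Car 85↔Car 63 (Car 85→Request R3 $39, Car 63→Request R7 $57) loses 1.
Car 63's own top request is Request R7 ($57), but forcing Car 63→Request R7 and reassigning the rest optimally gives only $260 — worse by 1.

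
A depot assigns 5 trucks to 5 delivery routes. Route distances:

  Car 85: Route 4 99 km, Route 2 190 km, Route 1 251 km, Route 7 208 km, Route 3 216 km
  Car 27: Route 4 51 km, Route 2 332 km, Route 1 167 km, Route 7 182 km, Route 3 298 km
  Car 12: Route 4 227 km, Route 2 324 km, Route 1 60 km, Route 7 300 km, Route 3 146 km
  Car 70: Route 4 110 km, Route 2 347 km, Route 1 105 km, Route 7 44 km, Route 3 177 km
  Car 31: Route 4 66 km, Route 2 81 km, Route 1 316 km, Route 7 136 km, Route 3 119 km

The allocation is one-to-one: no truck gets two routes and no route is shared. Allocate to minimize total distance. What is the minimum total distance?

Minimum total: 452 km

Optimal: Car 85→Route 3 (216 km), Car 27→Route 4 (51 km), Car 12→Route 1 (60 km), Car 70→Route 7 (44 km), Car 31→Route 2 (81 km) — total 216+51+60+44+81 = 452 km.
Row-greedy (each truck in turn takes its cheapest remaining route) gives 537 km, worse by 85.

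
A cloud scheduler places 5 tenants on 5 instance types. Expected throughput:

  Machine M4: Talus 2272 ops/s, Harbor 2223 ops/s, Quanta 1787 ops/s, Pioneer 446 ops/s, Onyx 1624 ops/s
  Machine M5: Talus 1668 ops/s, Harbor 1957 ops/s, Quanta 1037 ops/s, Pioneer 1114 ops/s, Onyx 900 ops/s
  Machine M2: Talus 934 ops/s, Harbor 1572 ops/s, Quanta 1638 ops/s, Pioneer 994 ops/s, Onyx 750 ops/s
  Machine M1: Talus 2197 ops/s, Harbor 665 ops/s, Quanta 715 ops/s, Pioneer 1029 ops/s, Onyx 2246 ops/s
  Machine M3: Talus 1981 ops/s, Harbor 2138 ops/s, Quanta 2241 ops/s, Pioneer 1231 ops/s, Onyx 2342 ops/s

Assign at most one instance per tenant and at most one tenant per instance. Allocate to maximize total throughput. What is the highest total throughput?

This is a one-to-one assignment (maximum-weight bipartite matching).
Optimal: Talus→Machine M4 (2272 ops/s), Harbor→Machine M5 (1957 ops/s), Quanta→Machine M3 (2241 ops/s), Pioneer→Machine M2 (994 ops/s), Onyx→Machine M1 (2246 ops/s) — total 2272+1957+2241+994+2246 = 9710 ops/s.
Max-entry greedy (repeatedly take the single best remaining cell) gives 9238 ops/s, worse by 472.
Next-best assignment: Talus→Machine M1, Harbor→Machine M4, Quanta→Machine M2, Pioneer→Machine M5, Onyx→Machine M3 = 9514 ops/s.
Every other assignment is strictly worse.

Max total: 9710 ops/s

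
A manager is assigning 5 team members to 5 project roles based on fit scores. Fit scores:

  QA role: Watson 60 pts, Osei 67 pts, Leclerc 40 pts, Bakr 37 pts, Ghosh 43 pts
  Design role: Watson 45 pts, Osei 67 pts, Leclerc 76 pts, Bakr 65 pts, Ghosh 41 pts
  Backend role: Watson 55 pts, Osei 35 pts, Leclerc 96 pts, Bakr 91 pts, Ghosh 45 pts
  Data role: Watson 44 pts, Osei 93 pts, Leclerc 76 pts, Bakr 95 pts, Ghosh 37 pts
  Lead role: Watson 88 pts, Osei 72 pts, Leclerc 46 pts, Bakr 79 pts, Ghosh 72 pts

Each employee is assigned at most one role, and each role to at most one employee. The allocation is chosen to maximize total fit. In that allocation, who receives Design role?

Optimal: Watson→QA role (60 pts), Osei→Data role (93 pts), Leclerc→Design role (76 pts), Bakr→Backend role (91 pts), Ghosh→Lead role (72 pts) — total 60+93+76+91+72 = 392 pts.
Row-greedy (each employee in turn takes its best remaining role) gives 385 pts, worse by 7.
Swapping Osei↔Watson (Osei→QA role 67 pts, Watson→Data role 44 pts) loses 42.
No other one-to-one assignment exceeds 392 pts.
Leclerc's own top role is Backend role (96 pts), but forcing Leclerc→Backend role and reassigning the rest optimally gives only 390 pts — worse by 2.

Leclerc receives Design role.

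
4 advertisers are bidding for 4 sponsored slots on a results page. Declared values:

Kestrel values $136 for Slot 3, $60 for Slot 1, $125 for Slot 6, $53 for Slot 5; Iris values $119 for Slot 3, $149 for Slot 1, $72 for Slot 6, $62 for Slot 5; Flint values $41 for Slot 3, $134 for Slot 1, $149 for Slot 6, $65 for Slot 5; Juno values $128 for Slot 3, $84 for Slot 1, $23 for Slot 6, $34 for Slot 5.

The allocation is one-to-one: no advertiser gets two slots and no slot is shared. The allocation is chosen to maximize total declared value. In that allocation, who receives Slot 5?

This is the linear assignment problem.
Optimal: Kestrel→Slot 5 ($53), Iris→Slot 1 ($149), Flint→Slot 6 ($149), Juno→Slot 3 ($128) — total 53+149+149+128 = $479.
Next-best assignment: Kestrel→Slot 3, Iris→Slot 1, Flint→Slot 6, Juno→Slot 5 = $468.
Swapping Flint↔Juno (Flint→Slot 3 $41, Juno→Slot 6 $23) loses 213.
No other one-to-one assignment exceeds $479.
Kestrel's own top slot is Slot 3 ($136), but forcing Kestrel→Slot 3 and reassigning the rest optimally gives only $468 — worse by 11.

Kestrel receives Slot 5.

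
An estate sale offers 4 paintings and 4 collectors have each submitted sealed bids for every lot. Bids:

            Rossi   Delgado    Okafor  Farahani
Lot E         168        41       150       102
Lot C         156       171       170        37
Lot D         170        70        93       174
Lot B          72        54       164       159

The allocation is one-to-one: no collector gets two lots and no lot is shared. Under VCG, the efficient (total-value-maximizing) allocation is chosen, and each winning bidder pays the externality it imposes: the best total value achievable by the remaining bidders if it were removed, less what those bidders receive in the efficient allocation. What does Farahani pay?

Efficient allocation: Rossi→Lot E ($168), Delgado→Lot C ($171), Okafor→Lot B ($164), Farahani→Lot D ($174); total welfare W = $677.
Farahani receives Lot D at value $174, so the others get W − 174 = $503.
Without Farahani: best allocation of the remaining 3 bidders over all 4 lots is Rossi→Lot D ($170), Delgado→Lot C ($171), Okafor→Lot B ($164), total $505.
VCG payment = (others' best without Farahani) − (others' welfare with Farahani) = 505 − 503 = $2.

Farahani pays $2.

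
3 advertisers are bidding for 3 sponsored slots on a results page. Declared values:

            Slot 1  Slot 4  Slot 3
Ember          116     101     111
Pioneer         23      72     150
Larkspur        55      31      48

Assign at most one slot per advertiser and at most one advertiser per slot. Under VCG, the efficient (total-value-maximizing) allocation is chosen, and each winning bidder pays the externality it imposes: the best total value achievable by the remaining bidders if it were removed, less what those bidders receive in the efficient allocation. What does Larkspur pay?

Efficient allocation: Ember→Slot 4 ($101), Pioneer→Slot 3 ($150), Larkspur→Slot 1 ($55); total welfare W = $306.
Larkspur receives Slot 1 at value $55, so the others get W − 55 = $251.
Without Larkspur: best allocation of the remaining 2 bidders over all 3 slots is Ember→Slot 1 ($116), Pioneer→Slot 3 ($150), total $266.
VCG payment = (others' best without Larkspur) − (others' welfare with Larkspur) = 266 − 251 = $15.

Larkspur pays $15.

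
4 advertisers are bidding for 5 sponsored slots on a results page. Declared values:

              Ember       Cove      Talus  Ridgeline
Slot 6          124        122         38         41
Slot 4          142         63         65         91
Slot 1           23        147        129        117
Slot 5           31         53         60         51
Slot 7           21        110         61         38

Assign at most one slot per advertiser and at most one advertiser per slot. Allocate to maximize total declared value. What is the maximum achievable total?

Optimal: Ember→Slot 6 ($124), Cove→Slot 7 ($110), Talus→Slot 1 ($129), Ridgeline→Slot 4 ($91) — total 124+110+129+91 = $454.
Max-entry greedy (repeatedly take the single best remaining cell) gives $401, worse by 53.
Next-best assignment: Ember→Slot 4, Cove→Slot 6, Talus→Slot 1, Ridgeline→Slot 5 = $444.

Maximum total: $454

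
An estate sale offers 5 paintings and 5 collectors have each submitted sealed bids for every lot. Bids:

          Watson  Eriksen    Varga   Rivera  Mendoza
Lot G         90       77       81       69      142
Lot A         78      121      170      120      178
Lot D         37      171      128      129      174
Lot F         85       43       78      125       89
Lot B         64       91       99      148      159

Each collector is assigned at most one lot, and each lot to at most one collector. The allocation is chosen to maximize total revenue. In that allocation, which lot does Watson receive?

Treat this as an assignment problem: match each collector to one lot.
Optimal: Watson→Lot F ($85), Eriksen→Lot D ($171), Varga→Lot A ($170), Rivera→Lot B ($148), Mendoza→Lot G ($142) — total 85+171+170+148+142 = $716.
Max-entry greedy (repeatedly take the single best remaining cell) gives $665, worse by 51.
Next-best assignment: Watson→Lot G, Eriksen→Lot D, Varga→Lot A, Rivera→Lot F, Mendoza→Lot B = $715.
No other one-to-one assignment exceeds $716.
Watson's own top lot is Lot G ($90), but forcing Watson→Lot G and reassigning the rest optimally gives only $715 — worse by 1.

Watson receives Lot F.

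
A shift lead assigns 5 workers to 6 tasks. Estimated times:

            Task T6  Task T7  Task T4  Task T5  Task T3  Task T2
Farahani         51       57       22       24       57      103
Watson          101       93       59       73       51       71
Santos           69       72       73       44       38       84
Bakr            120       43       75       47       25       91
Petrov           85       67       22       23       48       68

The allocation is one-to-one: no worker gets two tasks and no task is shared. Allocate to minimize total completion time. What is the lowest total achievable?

Min total: 197 min

Optimal: Farahani→Task T4 (22 min), Watson→Task T2 (71 min), Santos→Task T3 (38 min), Bakr→Task T7 (43 min), Petrov→Task T5 (23 min) — total 22+71+38+43+23 = 197 min.
Column-greedy (each task in turn goes to its cheapest remaining worker) gives 211 min, worse by 14.
Swapping Petrov↔Bakr (Petrov→Task T7 67 min, Bakr→Task T5 47 min) adds 48.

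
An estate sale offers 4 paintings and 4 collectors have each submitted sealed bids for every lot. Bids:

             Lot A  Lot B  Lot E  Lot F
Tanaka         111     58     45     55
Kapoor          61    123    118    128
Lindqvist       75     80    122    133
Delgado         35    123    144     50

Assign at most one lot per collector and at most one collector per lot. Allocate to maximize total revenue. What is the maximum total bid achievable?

Optimal: Tanaka→Lot A ($111), Kapoor→Lot B ($123), Lindqvist→Lot F ($133), Delgado→Lot E ($144) — total 111+123+133+144 = $511.
Next-best assignment: Tanaka→Lot A, Kapoor→Lot E, Lindqvist→Lot F, Delgado→Lot B = $485.
No other one-to-one assignment exceeds $511.

Maximum total: $511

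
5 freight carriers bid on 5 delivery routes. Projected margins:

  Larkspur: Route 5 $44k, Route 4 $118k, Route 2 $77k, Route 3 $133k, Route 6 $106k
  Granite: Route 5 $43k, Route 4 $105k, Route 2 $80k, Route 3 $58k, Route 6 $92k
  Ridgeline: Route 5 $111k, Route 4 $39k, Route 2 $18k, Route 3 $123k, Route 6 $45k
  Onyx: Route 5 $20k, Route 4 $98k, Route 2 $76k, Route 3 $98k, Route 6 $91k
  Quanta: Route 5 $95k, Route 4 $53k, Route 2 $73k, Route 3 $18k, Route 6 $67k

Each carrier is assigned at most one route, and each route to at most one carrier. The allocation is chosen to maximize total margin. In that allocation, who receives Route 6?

Onyx receives Route 6.

This is the linear assignment problem.
Optimal: Larkspur→Route 3 ($133k), Granite→Route 4 ($105k), Ridgeline→Route 5 ($111k), Onyx→Route 6 ($91k), Quanta→Route 2 ($73k) — total 133+105+111+91+73 = $513k.
Column-greedy (each route in turn goes to its best remaining carrier) gives $474k, worse by 39.
Swapping Onyx↔Quanta (Onyx→Route 2 $76k, Quanta→Route 6 $67k) loses 21.
Every other assignment is strictly worse.
Onyx's own top route is Route 4 ($98k), but forcing Onyx→Route 4 and reassigning the rest optimally gives only $507k — worse by 6.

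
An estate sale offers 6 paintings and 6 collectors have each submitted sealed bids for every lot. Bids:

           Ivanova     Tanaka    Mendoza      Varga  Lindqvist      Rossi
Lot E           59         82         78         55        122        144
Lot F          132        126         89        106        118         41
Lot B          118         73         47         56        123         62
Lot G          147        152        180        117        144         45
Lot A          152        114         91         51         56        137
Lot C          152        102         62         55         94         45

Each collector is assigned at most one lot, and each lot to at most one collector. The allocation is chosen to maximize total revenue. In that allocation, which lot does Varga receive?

Varga receives Lot F.

Optimal: Ivanova→Lot C ($152), Tanaka→Lot A ($114), Mendoza→Lot G ($180), Varga→Lot F ($106), Lindqvist→Lot B ($123), Rossi→Lot E ($144) — total 152+114+180+106+123+144 = $819.
Column-greedy (each lot in turn goes to its best remaining collector) gives $748, worse by 71.
Varga's own top lot is Lot G ($117), but forcing Varga→Lot G and reassigning the rest optimally gives only $753 — worse by 66.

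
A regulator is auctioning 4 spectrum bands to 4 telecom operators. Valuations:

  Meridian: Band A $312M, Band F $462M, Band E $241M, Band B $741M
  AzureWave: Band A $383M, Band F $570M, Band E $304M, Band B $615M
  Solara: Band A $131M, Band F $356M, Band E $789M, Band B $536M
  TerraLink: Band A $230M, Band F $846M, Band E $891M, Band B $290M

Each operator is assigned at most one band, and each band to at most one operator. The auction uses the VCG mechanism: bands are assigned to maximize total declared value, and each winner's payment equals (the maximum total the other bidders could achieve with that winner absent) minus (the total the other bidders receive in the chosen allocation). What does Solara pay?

Efficient allocation: Meridian→Band B ($741M), AzureWave→Band A ($383M), Solara→Band E ($789M), TerraLink→Band F ($846M); total welfare W = $2759M.
Solara receives Band E at value $789M, so the others get W − 789 = $1970M.
Without Solara: best allocation of the remaining 3 bidders over all 4 bands is Meridian→Band B ($741M), AzureWave→Band F ($570M), TerraLink→Band E ($891M), total $2202M.
VCG payment = (others' best without Solara) − (others' welfare with Solara) = 2202 − 1970 = $232M.

Solara pays $232M.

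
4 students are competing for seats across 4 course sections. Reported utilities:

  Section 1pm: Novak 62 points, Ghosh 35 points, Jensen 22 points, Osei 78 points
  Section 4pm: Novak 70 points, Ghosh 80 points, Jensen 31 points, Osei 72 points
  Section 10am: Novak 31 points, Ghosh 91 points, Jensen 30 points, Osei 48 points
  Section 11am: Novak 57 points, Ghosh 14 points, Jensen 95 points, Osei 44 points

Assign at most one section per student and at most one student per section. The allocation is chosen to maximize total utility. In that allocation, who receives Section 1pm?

Optimal: Novak→Section 4pm (70 points), Ghosh→Section 10am (91 points), Jensen→Section 11am (95 points), Osei→Section 1pm (78 points) — total 70+91+95+78 = 334 points.

Osei receives Section 1pm.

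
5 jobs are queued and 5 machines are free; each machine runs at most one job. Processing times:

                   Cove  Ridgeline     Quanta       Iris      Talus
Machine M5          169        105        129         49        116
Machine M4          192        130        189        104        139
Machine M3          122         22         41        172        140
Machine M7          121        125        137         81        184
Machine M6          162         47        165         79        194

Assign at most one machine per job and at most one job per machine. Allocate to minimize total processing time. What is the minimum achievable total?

Min total: 397 min

Optimal: Cove→Machine M7 (121 min), Ridgeline→Machine M6 (47 min), Quanta→Machine M3 (41 min), Iris→Machine M5 (49 min), Talus→Machine M4 (139 min) — total 121+47+41+49+139 = 397 min.
Min-entry greedy (repeatedly take the single cheapest remaining cell) gives 496 min, worse by 99.
No other one-to-one assignment undercuts 397 min.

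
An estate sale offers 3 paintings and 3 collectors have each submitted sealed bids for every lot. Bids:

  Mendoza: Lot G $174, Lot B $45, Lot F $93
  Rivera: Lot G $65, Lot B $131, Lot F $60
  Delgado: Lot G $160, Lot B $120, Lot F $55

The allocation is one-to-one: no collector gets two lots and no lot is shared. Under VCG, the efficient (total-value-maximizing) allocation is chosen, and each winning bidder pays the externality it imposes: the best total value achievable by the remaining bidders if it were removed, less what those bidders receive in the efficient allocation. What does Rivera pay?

Efficient allocation: Mendoza→Lot F ($93), Rivera→Lot B ($131), Delgado→Lot G ($160); total welfare W = $384.
Rivera receives Lot B at value $131, so the others get W − 131 = $253.
Without Rivera: best allocation of the remaining 2 bidders over all 3 lots is Mendoza→Lot G ($174), Delgado→Lot B ($120), total $294.
VCG payment = (others' best without Rivera) − (others' welfare with Rivera) = 294 − 253 = $41.

Rivera pays $41.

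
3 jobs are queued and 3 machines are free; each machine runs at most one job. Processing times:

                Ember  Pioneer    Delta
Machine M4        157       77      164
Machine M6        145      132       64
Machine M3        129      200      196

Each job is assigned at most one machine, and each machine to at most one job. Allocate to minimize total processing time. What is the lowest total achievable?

Optimal: Ember→Machine M3 (129 min), Pioneer→Machine M4 (77 min), Delta→Machine M6 (64 min) — total 129+77+64 = 270 min.
Swapping Pioneer↔Delta (Pioneer→Machine M6 132 min, Delta→Machine M4 164 min) adds 155.

Min total: 270 min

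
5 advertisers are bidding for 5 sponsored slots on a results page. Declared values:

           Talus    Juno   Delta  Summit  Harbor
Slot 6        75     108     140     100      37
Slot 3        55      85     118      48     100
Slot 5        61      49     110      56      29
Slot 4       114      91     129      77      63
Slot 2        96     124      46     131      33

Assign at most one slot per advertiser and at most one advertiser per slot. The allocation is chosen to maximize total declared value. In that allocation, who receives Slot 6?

This is a one-to-one assignment (maximum-weight bipartite matching).
Optimal: Talus→Slot 4 ($114), Juno→Slot 6 ($108), Delta→Slot 5 ($110), Summit→Slot 2 ($131), Harbor→Slot 3 ($100) — total 114+108+110+131+100 = $563.
Next-best assignment: Talus→Slot 4, Juno→Slot 2, Delta→Slot 5, Summit→Slot 6, Harbor→Slot 3 = $548.
Swapping Juno↔Summit (Juno→Slot 2 $124, Summit→Slot 6 $100) loses 15.
Every other assignment is strictly worse.
Juno's own top slot is Slot 2 ($124), but forcing Juno→Slot 2 and reassigning the rest optimally gives only $548 — worse by 15.

Juno receives Slot 6.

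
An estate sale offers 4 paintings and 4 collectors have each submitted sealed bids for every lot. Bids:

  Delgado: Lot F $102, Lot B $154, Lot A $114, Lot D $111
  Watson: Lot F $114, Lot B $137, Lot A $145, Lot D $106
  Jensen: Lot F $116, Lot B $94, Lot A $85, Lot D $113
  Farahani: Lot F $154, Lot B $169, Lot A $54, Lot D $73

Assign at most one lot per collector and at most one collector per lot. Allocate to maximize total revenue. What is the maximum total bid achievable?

This is the linear assignment problem.
Optimal: Delgado→Lot B ($154), Watson→Lot A ($145), Jensen→Lot D ($113), Farahani→Lot F ($154) — total 154+145+113+154 = $566.
Swapping Watson↔Farahani (Watson→Lot F $114, Farahani→Lot A $54) loses 131.

Maximum total: $566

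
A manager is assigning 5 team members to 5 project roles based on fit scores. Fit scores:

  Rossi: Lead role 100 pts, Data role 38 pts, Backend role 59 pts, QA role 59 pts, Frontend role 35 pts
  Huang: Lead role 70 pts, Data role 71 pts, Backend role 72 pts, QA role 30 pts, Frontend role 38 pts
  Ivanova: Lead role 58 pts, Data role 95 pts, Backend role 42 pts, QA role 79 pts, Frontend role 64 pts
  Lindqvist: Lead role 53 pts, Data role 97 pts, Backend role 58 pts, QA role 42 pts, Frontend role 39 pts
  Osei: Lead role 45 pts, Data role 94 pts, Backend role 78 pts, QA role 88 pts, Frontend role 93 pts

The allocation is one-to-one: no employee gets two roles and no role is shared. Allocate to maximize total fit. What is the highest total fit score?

Max total: 441 pts

Treat this as an assignment problem: match each employee to one role.
Optimal: Rossi→Lead role (100 pts), Huang→Backend role (72 pts), Ivanova→QA role (79 pts), Lindqvist→Data role (97 pts), Osei→Frontend role (93 pts) — total 100+72+79+97+93 = 441 pts.
Column-greedy (each role in turn goes to its best remaining employee) gives 392 pts, worse by 49.
Checked against all permutations: 441 pts is optimal.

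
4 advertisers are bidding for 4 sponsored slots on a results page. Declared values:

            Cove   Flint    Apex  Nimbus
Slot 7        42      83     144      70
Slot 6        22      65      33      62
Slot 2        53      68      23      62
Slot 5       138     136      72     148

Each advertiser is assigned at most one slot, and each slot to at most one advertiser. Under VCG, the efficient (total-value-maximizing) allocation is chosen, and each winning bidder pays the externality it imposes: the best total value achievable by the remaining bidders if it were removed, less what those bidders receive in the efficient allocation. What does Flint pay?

Flint pays $1.

Efficient allocation: Cove→Slot 5 ($138), Flint→Slot 2 ($68), Apex→Slot 7 ($144), Nimbus→Slot 6 ($62); total welfare W = $412.
Flint receives Slot 2 at value $68, so the others get W − 68 = $344.
Without Flint: best allocation of the remaining 3 bidders over all 4 slots is Cove→Slot 2 ($53), Apex→Slot 7 ($144), Nimbus→Slot 5 ($148), total $345.
VCG payment = (others' best without Flint) − (others' welfare with Flint) = 345 − 344 = $1.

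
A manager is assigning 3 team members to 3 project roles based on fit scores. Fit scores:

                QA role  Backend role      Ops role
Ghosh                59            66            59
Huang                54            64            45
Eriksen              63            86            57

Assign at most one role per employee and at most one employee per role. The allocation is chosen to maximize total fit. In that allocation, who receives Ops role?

Treat this as an assignment problem: match each employee to one role.
Optimal: Ghosh→Ops role (59 pts), Huang→QA role (54 pts), Eriksen→Backend role (86 pts) — total 59+54+86 = 199 pts.
Max-entry greedy (repeatedly take the single best remaining cell) gives 190 pts, worse by 9.
Next-best assignment: Ghosh→QA role, Huang→Ops role, Eriksen→Backend role = 190 pts.
Ghosh's own top role is Backend role (66 pts), but forcing Ghosh→Backend role and reassigning the rest optimally gives only 177 pts — worse by 22.

Ghosh receives Ops role.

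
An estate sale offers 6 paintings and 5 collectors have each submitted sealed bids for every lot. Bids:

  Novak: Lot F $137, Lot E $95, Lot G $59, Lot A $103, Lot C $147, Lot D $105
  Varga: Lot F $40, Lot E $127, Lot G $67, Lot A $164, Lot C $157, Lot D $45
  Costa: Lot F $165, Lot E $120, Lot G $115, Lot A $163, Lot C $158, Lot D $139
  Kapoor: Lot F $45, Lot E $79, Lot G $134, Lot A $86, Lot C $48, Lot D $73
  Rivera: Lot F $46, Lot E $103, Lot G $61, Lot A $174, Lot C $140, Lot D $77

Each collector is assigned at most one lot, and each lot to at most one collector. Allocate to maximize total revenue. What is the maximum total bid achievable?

Max total: $747

This is a one-to-one assignment (maximum-weight bipartite matching).
Optimal: Novak→Lot C ($147), Varga→Lot E ($127), Costa→Lot F ($165), Kapoor→Lot G ($134), Rivera→Lot A ($174) — total 147+127+165+134+174 = $747.
Row-greedy (each collector in turn takes its best remaining lot) gives $713, worse by 34.
Next-best assignment: Novak→Lot F, Varga→Lot C, Costa→Lot D, Kapoor→Lot G, Rivera→Lot A = $741.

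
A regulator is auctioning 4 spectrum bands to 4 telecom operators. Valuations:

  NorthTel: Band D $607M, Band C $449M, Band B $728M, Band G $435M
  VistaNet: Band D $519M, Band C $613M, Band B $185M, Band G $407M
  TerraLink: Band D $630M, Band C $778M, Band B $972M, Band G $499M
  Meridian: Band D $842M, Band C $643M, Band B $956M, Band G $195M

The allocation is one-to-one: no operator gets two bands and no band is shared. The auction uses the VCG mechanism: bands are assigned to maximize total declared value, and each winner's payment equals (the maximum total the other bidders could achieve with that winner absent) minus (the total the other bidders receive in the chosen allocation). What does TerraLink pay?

Efficient allocation: NorthTel→Band G ($435M), VistaNet→Band C ($613M), TerraLink→Band B ($972M), Meridian→Band D ($842M); total welfare W = $2862M.
TerraLink receives Band B at value $972M, so the others get W − 972 = $1890M.
Without TerraLink: best allocation of the remaining 3 bidders over all 4 bands is NorthTel→Band B ($728M), VistaNet→Band C ($613M), Meridian→Band D ($842M), total $2183M.
VCG payment = (others' best without TerraLink) − (others' welfare with TerraLink) = 2183 − 1890 = $293M.

TerraLink pays $293M.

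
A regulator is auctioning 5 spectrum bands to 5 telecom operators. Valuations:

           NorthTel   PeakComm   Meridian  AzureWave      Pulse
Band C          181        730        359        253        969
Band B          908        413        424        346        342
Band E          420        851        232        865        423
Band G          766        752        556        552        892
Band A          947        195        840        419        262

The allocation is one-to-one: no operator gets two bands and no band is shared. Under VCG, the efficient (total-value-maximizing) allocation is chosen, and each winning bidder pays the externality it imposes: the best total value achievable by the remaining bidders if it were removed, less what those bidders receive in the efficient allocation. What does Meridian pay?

Meridian pays $39M.

Efficient allocation: NorthTel→Band B ($908M), PeakComm→Band G ($752M), Meridian→Band A ($840M), AzureWave→Band E ($865M), Pulse→Band C ($969M); total welfare W = $4334M.
Meridian receives Band A at value $840M, so the others get W − 840 = $3494M.
Without Meridian: best allocation of the remaining 4 bidders over all 5 bands is NorthTel→Band A ($947M), PeakComm→Band G ($752M), AzureWave→Band E ($865M), Pulse→Band C ($969M), total $3533M.
VCG payment = (others' best without Meridian) − (others' welfare with Meridian) = 3533 − 3494 = $39M.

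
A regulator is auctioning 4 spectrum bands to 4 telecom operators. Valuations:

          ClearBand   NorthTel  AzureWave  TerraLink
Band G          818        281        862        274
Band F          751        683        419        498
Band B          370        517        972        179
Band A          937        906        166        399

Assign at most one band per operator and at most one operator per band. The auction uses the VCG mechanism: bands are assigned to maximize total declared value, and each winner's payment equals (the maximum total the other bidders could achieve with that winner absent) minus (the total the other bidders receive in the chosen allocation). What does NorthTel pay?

NorthTel pays $119M.

Efficient allocation: ClearBand→Band G ($818M), NorthTel→Band A ($906M), AzureWave→Band B ($972M), TerraLink→Band F ($498M); total welfare W = $3194M.
NorthTel receives Band A at value $906M, so the others get W − 906 = $2288M.
Without NorthTel: best allocation of the remaining 3 bidders over all 4 bands is ClearBand→Band A ($937M), AzureWave→Band B ($972M), TerraLink→Band F ($498M), total $2407M.
VCG payment = (others' best without NorthTel) − (others' welfare with NorthTel) = 2407 − 2288 = $119M.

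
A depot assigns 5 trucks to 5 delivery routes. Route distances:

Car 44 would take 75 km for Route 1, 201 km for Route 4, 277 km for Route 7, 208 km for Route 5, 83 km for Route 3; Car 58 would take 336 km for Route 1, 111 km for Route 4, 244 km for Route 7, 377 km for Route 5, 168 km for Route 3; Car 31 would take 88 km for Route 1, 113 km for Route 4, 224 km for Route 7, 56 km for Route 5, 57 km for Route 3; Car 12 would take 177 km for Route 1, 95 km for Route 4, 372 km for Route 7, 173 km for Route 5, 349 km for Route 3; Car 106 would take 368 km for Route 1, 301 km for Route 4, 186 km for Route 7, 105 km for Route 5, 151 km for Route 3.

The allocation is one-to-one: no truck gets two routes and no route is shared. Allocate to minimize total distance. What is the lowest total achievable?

Min total: 576 km

Optimal: Car 44→Route 1 (75 km), Car 58→Route 7 (244 km), Car 31→Route 3 (57 km), Car 12→Route 4 (95 km), Car 106→Route 5 (105 km) — total 75+244+57+95+105 = 576 km.
Min-entry greedy (repeatedly take the single cheapest remaining cell) gives 621 km, worse by 45.
No other one-to-one assignment undercuts 576 km.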